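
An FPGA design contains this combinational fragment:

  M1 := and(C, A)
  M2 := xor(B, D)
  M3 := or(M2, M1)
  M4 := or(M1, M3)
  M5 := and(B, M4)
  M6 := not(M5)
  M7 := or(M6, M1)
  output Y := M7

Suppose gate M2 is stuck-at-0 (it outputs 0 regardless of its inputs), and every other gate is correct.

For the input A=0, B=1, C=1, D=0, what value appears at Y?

1

Propagate with M2 forced: M1=0, M2=0 [stuck-at-0], M3=0, M4=0, M5=0, M6=1, M7=1.
So Y = 1. (Without the fault it would be 0.)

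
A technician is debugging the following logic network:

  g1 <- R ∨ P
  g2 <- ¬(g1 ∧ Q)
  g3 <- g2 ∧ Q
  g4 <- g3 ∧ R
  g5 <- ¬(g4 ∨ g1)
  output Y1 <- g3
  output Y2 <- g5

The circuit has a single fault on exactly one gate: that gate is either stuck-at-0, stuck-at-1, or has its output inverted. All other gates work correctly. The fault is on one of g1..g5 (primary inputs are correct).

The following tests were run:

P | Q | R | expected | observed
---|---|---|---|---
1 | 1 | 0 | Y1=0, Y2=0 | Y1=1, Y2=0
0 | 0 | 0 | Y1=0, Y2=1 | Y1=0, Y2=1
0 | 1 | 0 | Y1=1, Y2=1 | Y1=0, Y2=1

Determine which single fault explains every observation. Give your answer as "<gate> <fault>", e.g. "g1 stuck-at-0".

Fault-free values for test 1 (P=1, Q=1, R=0): g1=1, g2=0, g3=0, g4=0, g5=0, giving Y1=0, Y2=0. Observed Y1=1, Y2=0.
Test 1: faults giving observed Y1=1, Y2=0 are {g2 stuck-at-1, g2 inverted output, g3 stuck-at-1, g3 inverted output}.
Test 2 (P=0, Q=0, R=0): fault-free g1=0, g2=1, g3=0, g4=0, g5=1 → Y1=0, Y2=1; observed Y1=0, Y2=1. Eliminates g3 stuck-at-1, g3 inverted output.
Test 3 (P=0, Q=1, R=0): fault-free g1=0, g2=1, g3=1, g4=0, g5=1 → Y1=1, Y2=1; observed Y1=0, Y2=1. Eliminates g2 stuck-at-1.
Only g2 inverted output is consistent with every test.

g2 inverted output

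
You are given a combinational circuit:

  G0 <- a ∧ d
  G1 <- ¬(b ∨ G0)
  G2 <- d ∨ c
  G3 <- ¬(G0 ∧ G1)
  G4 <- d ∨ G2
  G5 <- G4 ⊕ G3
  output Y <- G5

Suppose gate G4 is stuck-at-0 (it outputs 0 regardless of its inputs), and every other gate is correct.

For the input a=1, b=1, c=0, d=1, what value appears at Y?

1

Propagate with G4 forced: G0=1, G1=0, G2=1, G3=1, G4=0 [stuck-at-0], G5=1.
So Y = 1. (Without the fault it would be 0.)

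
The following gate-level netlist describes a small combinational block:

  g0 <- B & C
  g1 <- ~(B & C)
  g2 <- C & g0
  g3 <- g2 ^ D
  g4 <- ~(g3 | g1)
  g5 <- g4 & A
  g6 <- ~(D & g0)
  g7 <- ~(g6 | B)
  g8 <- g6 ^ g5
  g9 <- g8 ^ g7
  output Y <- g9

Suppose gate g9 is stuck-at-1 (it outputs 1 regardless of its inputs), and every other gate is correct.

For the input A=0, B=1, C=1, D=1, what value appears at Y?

Propagate with g9 forced: g0=1, g1=0, g2=1, g3=0, g4=1, g5=0, g6=0, g7=0, g8=0, g9=1 [stuck-at-1].
So Y = 1. (Without the fault it would be 0.)

1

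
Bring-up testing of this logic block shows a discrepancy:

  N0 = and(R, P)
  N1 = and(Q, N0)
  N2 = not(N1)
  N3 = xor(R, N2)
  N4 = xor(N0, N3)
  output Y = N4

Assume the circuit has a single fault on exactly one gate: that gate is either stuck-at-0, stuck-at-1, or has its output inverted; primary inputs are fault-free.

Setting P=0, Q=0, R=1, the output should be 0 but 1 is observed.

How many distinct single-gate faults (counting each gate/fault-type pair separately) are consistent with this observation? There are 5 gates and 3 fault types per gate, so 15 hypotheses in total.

Fault-free: N0=0, N1=0, N2=1, N3=0, N4=0 → 0. Observed 1.
  N0: stuck-at-1, inverted output ✓; others ✗
  N1: stuck-at-1, inverted output ✓; others ✗
  N2: stuck-at-0, inverted output ✓; others ✗
  N3: stuck-at-1, inverted output ✓; others ✗
  N4: stuck-at-1, inverted output ✓; others ✗
Consistent faults: {N0 stuck-at-1, N0 inverted output, N1 stuck-at-1, N1 inverted output, N2 stuck-at-0, N2 inverted output, N3 stuck-at-1, N3 inverted output, N4 stuck-at-1, N4 inverted output} — 10 in all.

10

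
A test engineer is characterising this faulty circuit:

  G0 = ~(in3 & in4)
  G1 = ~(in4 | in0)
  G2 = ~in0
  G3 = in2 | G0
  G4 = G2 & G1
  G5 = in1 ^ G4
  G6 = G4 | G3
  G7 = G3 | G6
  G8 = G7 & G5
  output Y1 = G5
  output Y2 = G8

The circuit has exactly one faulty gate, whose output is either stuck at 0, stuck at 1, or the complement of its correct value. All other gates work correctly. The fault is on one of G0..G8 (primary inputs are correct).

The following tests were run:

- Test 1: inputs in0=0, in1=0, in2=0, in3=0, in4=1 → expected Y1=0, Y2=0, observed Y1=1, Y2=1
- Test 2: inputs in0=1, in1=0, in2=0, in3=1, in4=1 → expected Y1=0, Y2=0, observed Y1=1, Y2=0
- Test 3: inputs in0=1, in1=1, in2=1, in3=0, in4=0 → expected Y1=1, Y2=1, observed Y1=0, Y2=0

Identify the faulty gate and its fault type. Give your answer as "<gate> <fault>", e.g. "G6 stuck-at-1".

Fault-free values for test 1 (in0=0, in1=0, in2=0, in3=0, in4=1): G0=1, G1=0, G2=1, G3=1, G4=0, G5=0, G6=1, G7=1, G8=0, giving Y1=0, Y2=0. Observed Y1=1, Y2=1.
Test 1: faults giving observed Y1=1, Y2=1 are {G1 stuck-at-1, G1 inverted output, G4 stuck-at-1, G4 inverted output, G5 stuck-at-1, G5 inverted output}.
Test 2 (in0=1, in1=0, in2=0, in3=1, in4=1): fault-free G0=0, G1=0, G2=0, G3=0, G4=0, G5=0, G6=0, G7=0, G8=0 → Y1=0, Y2=0; observed Y1=1, Y2=0. Eliminates G1 stuck-at-1, G1 inverted output, G4 stuck-at-1, G4 inverted output.
Test 3 (in0=1, in1=1, in2=1, in3=0, in4=0): fault-free G0=1, G1=0, G2=0, G3=1, G4=0, G5=1, G6=1, G7=1, G8=1 → Y1=1, Y2=1; observed Y1=0, Y2=0. Eliminates G5 stuck-at-1.
Only G5 inverted output is consistent with every test.

G5 inverted output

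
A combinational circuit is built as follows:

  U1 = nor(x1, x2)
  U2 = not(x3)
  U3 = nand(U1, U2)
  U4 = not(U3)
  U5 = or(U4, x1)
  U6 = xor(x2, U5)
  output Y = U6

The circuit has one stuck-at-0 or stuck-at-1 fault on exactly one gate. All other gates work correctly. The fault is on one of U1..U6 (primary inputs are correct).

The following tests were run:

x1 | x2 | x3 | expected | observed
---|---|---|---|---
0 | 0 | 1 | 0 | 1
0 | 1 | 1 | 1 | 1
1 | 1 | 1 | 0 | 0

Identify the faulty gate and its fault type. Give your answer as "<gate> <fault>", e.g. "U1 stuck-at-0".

Fault-free values for test 1 (x1=0, x2=0, x3=1): U1=1, U2=0, U3=1, U4=0, U5=0, U6=0, giving Y=0. Observed 1.
Test 1: faults giving observed 1 are {U2 stuck-at-1, U3 stuck-at-0, U4 stuck-at-1, U5 stuck-at-1, U6 stuck-at-1}.
Test 2 (x1=0, x2=1, x3=1): fault-free U1=0, U2=0, U3=1, U4=0, U5=0, U6=1 → 1; observed 1. Eliminates U3 stuck-at-0, U4 stuck-at-1, U5 stuck-at-1.
Test 3 (x1=1, x2=1, x3=1): fault-free U1=0, U2=0, U3=1, U4=0, U5=1, U6=0 → 0; observed 0. Eliminates U6 stuck-at-1.
Only U2 stuck-at-1 is consistent with every test.

U2 stuck-at-1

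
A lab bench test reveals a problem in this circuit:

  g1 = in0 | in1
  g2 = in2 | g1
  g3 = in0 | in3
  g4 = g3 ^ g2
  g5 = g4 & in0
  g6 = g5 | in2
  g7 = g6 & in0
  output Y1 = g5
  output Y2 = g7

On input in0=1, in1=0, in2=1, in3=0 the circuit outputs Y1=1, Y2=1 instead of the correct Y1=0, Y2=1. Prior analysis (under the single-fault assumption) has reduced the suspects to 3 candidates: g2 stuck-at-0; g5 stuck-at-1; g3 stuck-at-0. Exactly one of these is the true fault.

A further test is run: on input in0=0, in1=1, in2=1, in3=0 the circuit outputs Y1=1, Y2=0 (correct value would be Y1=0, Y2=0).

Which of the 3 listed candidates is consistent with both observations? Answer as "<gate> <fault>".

g5 stuck-at-1

Evaluate each candidate on input in0=0, in1=1, in2=1, in3=0:
  g2 stuck-at-0: g1=1, g2=0 [stuck-at-0], g3=0, g4=0, g5=0, g6=1, g7=0 → Y1=0, Y2=0 — eliminated
  g5 stuck-at-1: g1=1, g2=1, g3=0, g4=1, g5=1 [stuck-at-1], g6=1, g7=0 → Y1=1, Y2=0 — matches
  g3 stuck-at-0: g1=1, g2=1, g3=0 [stuck-at-0], g4=1, g5=0, g6=1, g7=0 → Y1=0, Y2=0 — eliminated
Only g5 stuck-at-1 reproduces the observed Y1=1, Y2=0.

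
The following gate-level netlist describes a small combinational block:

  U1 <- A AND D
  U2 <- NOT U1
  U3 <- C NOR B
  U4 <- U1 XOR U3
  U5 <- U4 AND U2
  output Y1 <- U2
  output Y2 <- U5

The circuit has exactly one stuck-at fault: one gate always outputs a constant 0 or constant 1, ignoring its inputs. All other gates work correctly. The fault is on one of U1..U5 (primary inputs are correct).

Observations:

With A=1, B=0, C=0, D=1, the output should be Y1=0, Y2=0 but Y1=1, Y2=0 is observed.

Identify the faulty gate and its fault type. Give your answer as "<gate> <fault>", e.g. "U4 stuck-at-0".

Fault-free values for test 1 (A=1, B=0, C=0, D=1): U1=1, U2=0, U3=1, U4=0, U5=0, giving Y1=0, Y2=0. Observed Y1=1, Y2=0.
Test 1: faults giving observed Y1=1, Y2=0 are {U2 stuck-at-1}.
Only U2 stuck-at-1 is consistent with every test.

U2 stuck-at-1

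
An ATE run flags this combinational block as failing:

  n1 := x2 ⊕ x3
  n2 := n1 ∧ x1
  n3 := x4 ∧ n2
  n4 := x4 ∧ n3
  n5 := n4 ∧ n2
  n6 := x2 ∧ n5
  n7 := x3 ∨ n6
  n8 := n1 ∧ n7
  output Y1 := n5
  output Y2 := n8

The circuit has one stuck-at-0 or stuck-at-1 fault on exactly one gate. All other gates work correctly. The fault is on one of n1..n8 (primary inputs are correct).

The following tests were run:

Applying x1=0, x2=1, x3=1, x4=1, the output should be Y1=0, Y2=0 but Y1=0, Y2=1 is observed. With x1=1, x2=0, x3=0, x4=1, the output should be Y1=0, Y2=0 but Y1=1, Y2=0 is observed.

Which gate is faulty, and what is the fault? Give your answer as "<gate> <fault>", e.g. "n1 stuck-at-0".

Fault-free values for test 1 (x1=0, x2=1, x3=1, x4=1): n1=0, n2=0, n3=0, n4=0, n5=0, n6=0, n7=1, n8=0, giving Y1=0, Y2=0. Observed Y1=0, Y2=1.
Test 1: faults giving observed Y1=0, Y2=1 are {n1 stuck-at-1, n8 stuck-at-1}.
Test 2 (x1=1, x2=0, x3=0, x4=1): fault-free n1=0, n2=0, n3=0, n4=0, n5=0, n6=0, n7=0, n8=0 → Y1=0, Y2=0; observed Y1=1, Y2=0. Eliminates n8 stuck-at-1.
Only n1 stuck-at-1 is consistent with every test.

n1 stuck-at-1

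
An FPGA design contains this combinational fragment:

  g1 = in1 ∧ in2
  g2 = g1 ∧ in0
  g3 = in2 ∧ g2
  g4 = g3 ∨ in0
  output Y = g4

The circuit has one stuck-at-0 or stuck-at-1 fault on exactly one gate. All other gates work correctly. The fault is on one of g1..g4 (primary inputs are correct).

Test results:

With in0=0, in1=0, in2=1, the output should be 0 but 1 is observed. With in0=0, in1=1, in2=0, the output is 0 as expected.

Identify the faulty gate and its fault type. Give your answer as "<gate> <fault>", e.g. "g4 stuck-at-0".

g2 stuck-at-1

Fault-free values for test 1 (in0=0, in1=0, in2=1): g1=0, g2=0, g3=0, g4=0, giving Y=0. Observed 1.
Test 1: faults giving observed 1 are {g2 stuck-at-1, g3 stuck-at-1, g4 stuck-at-1}.
Test 2 (in0=0, in1=1, in2=0): fault-free g1=0, g2=0, g3=0, g4=0 → 0; observed 0. Eliminates g3 stuck-at-1, g4 stuck-at-1.
Only g2 stuck-at-1 is consistent with every test.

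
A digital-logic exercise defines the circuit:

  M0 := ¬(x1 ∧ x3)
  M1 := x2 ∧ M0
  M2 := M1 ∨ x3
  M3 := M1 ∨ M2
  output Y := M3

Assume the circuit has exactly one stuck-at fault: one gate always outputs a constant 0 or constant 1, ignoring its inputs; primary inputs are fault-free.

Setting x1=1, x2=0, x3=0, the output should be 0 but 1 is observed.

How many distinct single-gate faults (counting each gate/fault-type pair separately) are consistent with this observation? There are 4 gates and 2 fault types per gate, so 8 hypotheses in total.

3

Fault-free: M0=1, M1=0, M2=0, M3=0 → 0. Observed 1.
  M0 stuck-at-0: output 0 ✗
  M0 stuck-at-1: output 0 ✗
  M1 stuck-at-0: output 0 ✗
  M1 stuck-at-1: output 1 ✓
  M2 stuck-at-0: output 0 ✗
  M2 stuck-at-1: output 1 ✓
  M3 stuck-at-0: output 0 ✗
  M3 stuck-at-1: output 1 ✓
Consistent faults: {M1 stuck-at-1, M2 stuck-at-1, M3 stuck-at-1} — 3 in all.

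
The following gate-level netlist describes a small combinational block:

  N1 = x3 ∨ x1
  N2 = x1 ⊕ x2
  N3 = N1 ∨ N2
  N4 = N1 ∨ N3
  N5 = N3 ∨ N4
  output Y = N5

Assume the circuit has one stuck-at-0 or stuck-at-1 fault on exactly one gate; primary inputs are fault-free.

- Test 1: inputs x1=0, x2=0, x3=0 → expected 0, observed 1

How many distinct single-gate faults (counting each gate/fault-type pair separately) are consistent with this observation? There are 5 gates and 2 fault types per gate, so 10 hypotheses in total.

Fault-free: N1=0, N2=0, N3=0, N4=0, N5=0 → 0. Observed 1.
  N1 stuck-at-0: output 0 ✗
  N1 stuck-at-1: output 1 ✓
  N2 stuck-at-0: output 0 ✗
  N2 stuck-at-1: output 1 ✓
  N3 stuck-at-0: output 0 ✗
  N3 stuck-at-1: output 1 ✓
  N4 stuck-at-0: output 0 ✗
  N4 stuck-at-1: output 1 ✓
  N5 stuck-at-0: output 0 ✗
  N5 stuck-at-1: output 1 ✓
Consistent faults: {N1 stuck-at-1, N2 stuck-at-1, N3 stuck-at-1, N4 stuck-at-1, N5 stuck-at-1} — 5 in all.

5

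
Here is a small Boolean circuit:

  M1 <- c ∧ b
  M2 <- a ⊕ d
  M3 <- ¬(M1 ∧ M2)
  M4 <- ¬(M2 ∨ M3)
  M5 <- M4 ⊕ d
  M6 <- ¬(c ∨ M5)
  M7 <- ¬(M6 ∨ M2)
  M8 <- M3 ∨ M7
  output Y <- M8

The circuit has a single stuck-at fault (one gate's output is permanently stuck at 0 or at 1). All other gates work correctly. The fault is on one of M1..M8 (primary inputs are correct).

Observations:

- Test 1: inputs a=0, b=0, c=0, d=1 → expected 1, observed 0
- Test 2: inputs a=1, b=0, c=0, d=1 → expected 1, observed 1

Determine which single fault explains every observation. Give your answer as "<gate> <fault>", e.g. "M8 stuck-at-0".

Fault-free values for test 1 (a=0, b=0, c=0, d=1): M1=0, M2=1, M3=1, M4=0, M5=1, M6=0, M7=0, M8=1, giving Y=1. Observed 0.
Test 1: faults giving observed 0 are {M1 stuck-at-1, M3 stuck-at-0, M8 stuck-at-0}.
Test 2 (a=1, b=0, c=0, d=1): fault-free M1=0, M2=0, M3=1, M4=0, M5=1, M6=0, M7=1, M8=1 → 1; observed 1. Eliminates M3 stuck-at-0, M8 stuck-at-0.
Only M1 stuck-at-1 is consistent with every test.

M1 stuck-at-1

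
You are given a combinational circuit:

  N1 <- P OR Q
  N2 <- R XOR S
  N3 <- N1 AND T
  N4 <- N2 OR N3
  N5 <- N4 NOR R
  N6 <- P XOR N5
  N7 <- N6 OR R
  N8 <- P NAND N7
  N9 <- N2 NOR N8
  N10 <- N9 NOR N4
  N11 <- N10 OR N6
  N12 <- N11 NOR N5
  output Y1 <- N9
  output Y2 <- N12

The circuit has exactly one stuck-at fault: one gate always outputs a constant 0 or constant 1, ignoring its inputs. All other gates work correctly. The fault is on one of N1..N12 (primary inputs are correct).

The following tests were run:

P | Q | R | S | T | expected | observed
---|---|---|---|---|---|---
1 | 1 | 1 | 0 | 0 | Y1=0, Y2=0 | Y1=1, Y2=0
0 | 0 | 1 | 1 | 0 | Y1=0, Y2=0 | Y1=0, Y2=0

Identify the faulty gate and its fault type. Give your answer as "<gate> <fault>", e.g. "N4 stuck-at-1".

N2 stuck-at-0

Fault-free values for test 1 (P=1, Q=1, R=1, S=0, T=0): N1=1, N2=1, N3=0, N4=1, N5=0, N6=1, N7=1, N8=0, N9=0, N10=0, N11=1, N12=0, giving Y1=0, Y2=0. Observed Y1=1, Y2=0.
Test 1: faults giving observed Y1=1, Y2=0 are {N2 stuck-at-0, N9 stuck-at-1}.
Test 2 (P=0, Q=0, R=1, S=1, T=0): fault-free N1=0, N2=0, N3=0, N4=0, N5=0, N6=0, N7=1, N8=1, N9=0, N10=1, N11=1, N12=0 → Y1=0, Y2=0; observed Y1=0, Y2=0. Eliminates N9 stuck-at-1.
Only N2 stuck-at-0 is consistent with every test.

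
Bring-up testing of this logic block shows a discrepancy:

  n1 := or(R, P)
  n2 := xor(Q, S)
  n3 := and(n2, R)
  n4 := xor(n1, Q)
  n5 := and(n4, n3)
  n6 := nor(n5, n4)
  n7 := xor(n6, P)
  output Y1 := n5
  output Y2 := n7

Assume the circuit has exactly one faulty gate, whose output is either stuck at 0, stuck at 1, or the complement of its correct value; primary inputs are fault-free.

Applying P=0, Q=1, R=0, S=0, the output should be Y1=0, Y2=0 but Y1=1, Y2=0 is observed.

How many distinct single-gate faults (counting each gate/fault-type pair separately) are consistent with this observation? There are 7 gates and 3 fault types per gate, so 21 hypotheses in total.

4

Fault-free: n1=0, n2=1, n3=0, n4=1, n5=0, n6=0, n7=0 → Y1=0, Y2=0. Observed Y1=1, Y2=0.
  n1: none of the 3 fault types match ✗
  n2: none of the 3 fault types match ✗
  n3: stuck-at-1, inverted output ✓; others ✗
  n4: none of the 3 fault types match ✗
  n5: stuck-at-1, inverted output ✓; others ✗
  n6: none of the 3 fault types match ✗
  n7: none of the 3 fault types match ✗
Consistent faults: {n3 stuck-at-1, n3 inverted output, n5 stuck-at-1, n5 inverted output} — 4 in all.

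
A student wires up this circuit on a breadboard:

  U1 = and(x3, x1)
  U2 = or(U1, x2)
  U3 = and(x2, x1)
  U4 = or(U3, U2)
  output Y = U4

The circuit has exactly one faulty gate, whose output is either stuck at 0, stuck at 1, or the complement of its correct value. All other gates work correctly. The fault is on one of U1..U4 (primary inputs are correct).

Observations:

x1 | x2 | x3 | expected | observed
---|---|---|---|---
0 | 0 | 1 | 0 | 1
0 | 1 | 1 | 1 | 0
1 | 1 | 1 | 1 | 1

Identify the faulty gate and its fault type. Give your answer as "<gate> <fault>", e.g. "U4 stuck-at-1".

U2 inverted output

Fault-free values for test 1 (x1=0, x2=0, x3=1): U1=0, U2=0, U3=0, U4=0, giving Y=0. Observed 1.
Test 1: faults giving observed 1 are {U1 stuck-at-1, U1 inverted output, U2 stuck-at-1, U2 inverted output, U3 stuck-at-1, U3 inverted output, U4 stuck-at-1, U4 inverted output}.
Test 2 (x1=0, x2=1, x3=1): fault-free U1=0, U2=1, U3=0, U4=1 → 1; observed 0. Eliminates U1 stuck-at-1, U1 inverted output, U2 stuck-at-1, U3 stuck-at-1, U3 inverted output, U4 stuck-at-1.
Test 3 (x1=1, x2=1, x3=1): fault-free U1=1, U2=1, U3=1, U4=1 → 1; observed 1. Eliminates U4 inverted output.
Only U2 inverted output is consistent with every test.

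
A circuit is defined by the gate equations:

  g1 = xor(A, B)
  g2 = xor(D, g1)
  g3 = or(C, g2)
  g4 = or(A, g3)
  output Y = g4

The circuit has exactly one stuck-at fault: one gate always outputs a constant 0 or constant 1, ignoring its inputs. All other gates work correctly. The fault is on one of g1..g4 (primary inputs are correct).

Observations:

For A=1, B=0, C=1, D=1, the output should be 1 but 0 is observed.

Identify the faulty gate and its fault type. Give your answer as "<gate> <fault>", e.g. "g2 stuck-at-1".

g4 stuck-at-0

Fault-free values for test 1 (A=1, B=0, C=1, D=1): g1=1, g2=0, g3=1, g4=1, giving Y=1. Observed 0.
Test 1: faults giving observed 0 are {g4 stuck-at-0}.
Only g4 stuck-at-0 is consistent with every test.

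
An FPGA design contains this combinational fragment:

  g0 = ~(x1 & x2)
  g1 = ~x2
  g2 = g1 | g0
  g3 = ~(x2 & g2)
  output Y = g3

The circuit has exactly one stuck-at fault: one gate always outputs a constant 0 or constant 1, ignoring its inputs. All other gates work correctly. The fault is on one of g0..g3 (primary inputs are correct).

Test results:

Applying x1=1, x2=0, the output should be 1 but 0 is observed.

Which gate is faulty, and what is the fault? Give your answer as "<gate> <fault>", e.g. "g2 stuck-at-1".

g3 stuck-at-0

Fault-free values for test 1 (x1=1, x2=0): g0=1, g1=1, g2=1, g3=1, giving Y=1. Observed 0.
Test 1: faults giving observed 0 are {g3 stuck-at-0}.
Only g3 stuck-at-0 is consistent with every test.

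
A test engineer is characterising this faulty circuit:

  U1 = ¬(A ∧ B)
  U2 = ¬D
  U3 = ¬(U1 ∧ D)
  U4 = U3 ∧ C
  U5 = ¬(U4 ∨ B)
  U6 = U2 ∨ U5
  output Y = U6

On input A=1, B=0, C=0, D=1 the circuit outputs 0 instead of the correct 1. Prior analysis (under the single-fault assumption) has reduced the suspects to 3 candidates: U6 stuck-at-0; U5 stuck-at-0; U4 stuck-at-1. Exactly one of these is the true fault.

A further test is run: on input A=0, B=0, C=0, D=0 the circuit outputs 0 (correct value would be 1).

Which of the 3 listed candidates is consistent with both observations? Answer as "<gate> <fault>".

Evaluate each candidate on input A=0, B=0, C=0, D=0:
  U6 stuck-at-0: U1=1, U2=1, U3=1, U4=0, U5=1, U6=0 [stuck-at-0] → 0 — matches
  U5 stuck-at-0: U1=1, U2=1, U3=1, U4=0, U5=0 [stuck-at-0], U6=1 → 1 — eliminated
  U4 stuck-at-1: U1=1, U2=1, U3=1, U4=1 [stuck-at-1], U5=0, U6=1 → 1 — eliminated
Only U6 stuck-at-0 reproduces the observed 0.

U6 stuck-at-0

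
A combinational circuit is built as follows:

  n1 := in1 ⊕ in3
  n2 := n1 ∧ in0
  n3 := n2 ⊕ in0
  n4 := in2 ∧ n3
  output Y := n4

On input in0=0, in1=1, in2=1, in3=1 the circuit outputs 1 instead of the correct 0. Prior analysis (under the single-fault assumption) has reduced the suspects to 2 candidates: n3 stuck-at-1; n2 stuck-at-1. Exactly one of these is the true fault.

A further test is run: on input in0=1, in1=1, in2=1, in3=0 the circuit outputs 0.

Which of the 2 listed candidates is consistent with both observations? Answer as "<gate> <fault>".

n2 stuck-at-1

Evaluate each candidate on input in0=1, in1=1, in2=1, in3=0:
  n3 stuck-at-1: n1=1, n2=1, n3=1 [stuck-at-1], n4=1 → 1 — eliminated
  n2 stuck-at-1: n1=1, n2=1 [stuck-at-1], n3=0, n4=0 → 0 — matches
Only n2 stuck-at-1 reproduces the observed 0.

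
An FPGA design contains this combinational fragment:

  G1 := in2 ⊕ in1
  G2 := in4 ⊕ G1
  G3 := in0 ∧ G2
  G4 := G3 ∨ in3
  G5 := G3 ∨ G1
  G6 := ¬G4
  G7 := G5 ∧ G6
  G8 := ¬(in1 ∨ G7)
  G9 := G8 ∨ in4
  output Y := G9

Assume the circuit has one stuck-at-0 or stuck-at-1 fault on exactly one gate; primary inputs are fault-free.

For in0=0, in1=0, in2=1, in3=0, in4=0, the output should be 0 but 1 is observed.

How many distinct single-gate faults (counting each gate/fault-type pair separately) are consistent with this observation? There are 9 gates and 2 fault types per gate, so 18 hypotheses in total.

8

Fault-free: G1=1, G2=1, G3=0, G4=0, G5=1, G6=1, G7=1, G8=0, G9=0 → 0. Observed 1.
  G1: stuck-at-0 ✓; others ✗
  G2: none of the 2 fault types match ✗
  G3: stuck-at-1 ✓; others ✗
  G4: stuck-at-1 ✓; others ✗
  G5: stuck-at-0 ✓; others ✗
  G6: stuck-at-0 ✓; others ✗
  G7: stuck-at-0 ✓; others ✗
  G8: stuck-at-1 ✓; others ✗
  G9: stuck-at-1 ✓; others ✗
Consistent faults: {G1 stuck-at-0, G3 stuck-at-1, G4 stuck-at-1, G5 stuck-at-0, G6 stuck-at-0, G7 stuck-at-0, G8 stuck-at-1, G9 stuck-at-1} — 8 in all.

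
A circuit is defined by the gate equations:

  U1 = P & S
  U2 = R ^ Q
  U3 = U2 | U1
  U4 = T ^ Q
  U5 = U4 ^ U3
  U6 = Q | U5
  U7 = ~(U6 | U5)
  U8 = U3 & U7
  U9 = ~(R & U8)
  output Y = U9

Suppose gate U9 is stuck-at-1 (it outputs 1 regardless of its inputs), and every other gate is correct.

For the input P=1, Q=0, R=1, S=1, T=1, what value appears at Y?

1

Propagate with U9 forced: U1=1, U2=1, U3=1, U4=1, U5=0, U6=0, U7=1, U8=1, U9=1 [stuck-at-1].
So Y = 1. (Without the fault it would be 0.)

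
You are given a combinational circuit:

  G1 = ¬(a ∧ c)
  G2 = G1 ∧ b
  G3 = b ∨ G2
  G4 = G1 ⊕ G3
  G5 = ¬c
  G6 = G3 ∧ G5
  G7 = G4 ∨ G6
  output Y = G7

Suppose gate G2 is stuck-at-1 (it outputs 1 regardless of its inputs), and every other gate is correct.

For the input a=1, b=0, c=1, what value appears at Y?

Propagate with G2 forced: G1=0, G2=1 [stuck-at-1], G3=1, G4=1, G5=0, G6=0, G7=1.
So Y = 1. (Without the fault it would be 0.)

1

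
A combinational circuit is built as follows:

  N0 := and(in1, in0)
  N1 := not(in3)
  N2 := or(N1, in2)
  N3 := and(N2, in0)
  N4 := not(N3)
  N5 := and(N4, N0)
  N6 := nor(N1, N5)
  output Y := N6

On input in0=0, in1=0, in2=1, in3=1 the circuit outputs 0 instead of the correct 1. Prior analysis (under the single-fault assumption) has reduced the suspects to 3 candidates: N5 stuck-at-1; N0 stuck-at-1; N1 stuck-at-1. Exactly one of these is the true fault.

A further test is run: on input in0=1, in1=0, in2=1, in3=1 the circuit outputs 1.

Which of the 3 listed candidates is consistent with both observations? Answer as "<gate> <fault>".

N0 stuck-at-1

Evaluate each candidate on input in0=1, in1=0, in2=1, in3=1:
  N5 stuck-at-1: N0=0, N1=0, N2=1, N3=1, N4=0, N5=1 [stuck-at-1], N6=0 → 0 — eliminated
  N0 stuck-at-1: N0=1 [stuck-at-1], N1=0, N2=1, N3=1, N4=0, N5=0, N6=1 → 1 — matches
  N1 stuck-at-1: N0=0, N1=1 [stuck-at-1], N2=1, N3=1, N4=0, N5=0, N6=0 → 0 — eliminated
Only N0 stuck-at-1 reproduces the observed 1.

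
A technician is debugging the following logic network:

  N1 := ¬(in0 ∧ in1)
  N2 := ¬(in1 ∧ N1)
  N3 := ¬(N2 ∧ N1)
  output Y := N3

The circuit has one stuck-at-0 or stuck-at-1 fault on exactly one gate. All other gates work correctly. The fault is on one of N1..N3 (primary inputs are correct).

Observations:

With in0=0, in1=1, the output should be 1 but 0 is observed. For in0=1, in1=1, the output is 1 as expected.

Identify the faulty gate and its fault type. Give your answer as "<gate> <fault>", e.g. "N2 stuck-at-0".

Fault-free values for test 1 (in0=0, in1=1): N1=1, N2=0, N3=1, giving Y=1. Observed 0.
Test 1: faults giving observed 0 are {N2 stuck-at-1, N3 stuck-at-0}.
Test 2 (in0=1, in1=1): fault-free N1=0, N2=1, N3=1 → 1; observed 1. Eliminates N3 stuck-at-0.
Only N2 stuck-at-1 is consistent with every test.

N2 stuck-at-1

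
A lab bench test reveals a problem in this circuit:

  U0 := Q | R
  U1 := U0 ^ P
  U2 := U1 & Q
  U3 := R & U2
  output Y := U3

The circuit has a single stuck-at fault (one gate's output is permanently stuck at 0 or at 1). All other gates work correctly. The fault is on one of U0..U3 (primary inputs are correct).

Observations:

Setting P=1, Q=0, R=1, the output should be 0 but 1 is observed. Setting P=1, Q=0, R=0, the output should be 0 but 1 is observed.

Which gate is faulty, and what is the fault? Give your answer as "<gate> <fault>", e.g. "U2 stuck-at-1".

U3 stuck-at-1

Fault-free values for test 1 (P=1, Q=0, R=1): U0=1, U1=0, U2=0, U3=0, giving Y=0. Observed 1.
Test 1: faults giving observed 1 are {U2 stuck-at-1, U3 stuck-at-1}.
Test 2 (P=1, Q=0, R=0): fault-free U0=0, U1=1, U2=0, U3=0 → 0; observed 1. Eliminates U2 stuck-at-1.
Only U3 stuck-at-1 is consistent with every test.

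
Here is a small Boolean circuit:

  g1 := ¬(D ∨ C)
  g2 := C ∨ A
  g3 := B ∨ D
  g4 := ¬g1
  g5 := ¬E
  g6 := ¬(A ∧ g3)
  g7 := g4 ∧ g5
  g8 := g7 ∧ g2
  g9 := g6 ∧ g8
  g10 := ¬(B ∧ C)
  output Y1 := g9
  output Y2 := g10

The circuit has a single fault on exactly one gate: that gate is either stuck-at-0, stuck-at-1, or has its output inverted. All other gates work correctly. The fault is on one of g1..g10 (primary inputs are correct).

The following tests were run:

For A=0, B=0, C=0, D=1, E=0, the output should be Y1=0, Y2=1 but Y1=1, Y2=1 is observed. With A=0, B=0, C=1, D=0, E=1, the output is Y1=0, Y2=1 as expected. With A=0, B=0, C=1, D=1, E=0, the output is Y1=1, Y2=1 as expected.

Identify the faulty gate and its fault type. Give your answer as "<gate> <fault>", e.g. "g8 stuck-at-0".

Fault-free values for test 1 (A=0, B=0, C=0, D=1, E=0): g1=0, g2=0, g3=1, g4=1, g5=1, g6=1, g7=1, g8=0, g9=0, g10=1, giving Y1=0, Y2=1. Observed Y1=1, Y2=1.
Test 1: faults giving observed Y1=1, Y2=1 are {g2 stuck-at-1, g2 inverted output, g8 stuck-at-1, g8 inverted output, g9 stuck-at-1, g9 inverted output}.
Test 2 (A=0, B=0, C=1, D=0, E=1): fault-free g1=0, g2=1, g3=0, g4=1, g5=0, g6=1, g7=0, g8=0, g9=0, g10=1 → Y1=0, Y2=1; observed Y1=0, Y2=1. Eliminates g8 stuck-at-1, g8 inverted output, g9 stuck-at-1, g9 inverted output.
Test 3 (A=0, B=0, C=1, D=1, E=0): fault-free g1=0, g2=1, g3=1, g4=1, g5=1, g6=1, g7=1, g8=1, g9=1, g10=1 → Y1=1, Y2=1; observed Y1=1, Y2=1. Eliminates g2 inverted output.
Only g2 stuck-at-1 is consistent with every test.

g2 stuck-at-1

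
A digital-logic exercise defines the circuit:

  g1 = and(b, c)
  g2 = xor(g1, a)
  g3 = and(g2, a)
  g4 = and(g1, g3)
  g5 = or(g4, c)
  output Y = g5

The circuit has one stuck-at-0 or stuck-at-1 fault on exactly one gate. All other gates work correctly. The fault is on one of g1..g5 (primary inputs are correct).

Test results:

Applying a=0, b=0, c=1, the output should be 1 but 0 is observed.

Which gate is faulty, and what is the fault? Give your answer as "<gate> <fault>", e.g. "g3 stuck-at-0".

g5 stuck-at-0

Fault-free values for test 1 (a=0, b=0, c=1): g1=0, g2=0, g3=0, g4=0, g5=1, giving Y=1. Observed 0.
Test 1: faults giving observed 0 are {g5 stuck-at-0}.
Only g5 stuck-at-0 is consistent with every test.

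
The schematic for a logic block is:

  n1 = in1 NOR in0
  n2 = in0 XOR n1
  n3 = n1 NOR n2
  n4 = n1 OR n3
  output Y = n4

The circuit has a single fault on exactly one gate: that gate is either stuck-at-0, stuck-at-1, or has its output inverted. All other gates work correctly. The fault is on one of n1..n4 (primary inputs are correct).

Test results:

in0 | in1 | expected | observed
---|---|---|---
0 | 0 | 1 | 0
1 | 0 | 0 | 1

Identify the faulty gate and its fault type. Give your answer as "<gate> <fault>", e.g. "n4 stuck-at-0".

n4 inverted output

Fault-free values for test 1 (in0=0, in1=0): n1=1, n2=1, n3=0, n4=1, giving Y=1. Observed 0.
Test 1: faults giving observed 0 are {n4 stuck-at-0, n4 inverted output}.
Test 2 (in0=1, in1=0): fault-free n1=0, n2=1, n3=0, n4=0 → 0; observed 1. Eliminates n4 stuck-at-0.
Only n4 inverted output is consistent with every test.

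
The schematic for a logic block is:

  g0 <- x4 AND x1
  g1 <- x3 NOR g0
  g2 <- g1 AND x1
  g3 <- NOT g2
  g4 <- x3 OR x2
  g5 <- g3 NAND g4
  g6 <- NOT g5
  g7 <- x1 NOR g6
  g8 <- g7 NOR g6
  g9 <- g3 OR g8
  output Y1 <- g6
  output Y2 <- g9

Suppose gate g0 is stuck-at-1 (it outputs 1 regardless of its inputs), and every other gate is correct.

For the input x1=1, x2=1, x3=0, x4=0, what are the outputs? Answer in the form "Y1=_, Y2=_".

Propagate with g0 forced: g0=1 [stuck-at-1], g1=0, g2=0, g3=1, g4=1, g5=0, g6=1, g7=0, g8=0, g9=1.
So the outputs are Y1=1, Y2=1. (Without the fault they would be Y1=0, Y2=1.)

Y1=1, Y2=1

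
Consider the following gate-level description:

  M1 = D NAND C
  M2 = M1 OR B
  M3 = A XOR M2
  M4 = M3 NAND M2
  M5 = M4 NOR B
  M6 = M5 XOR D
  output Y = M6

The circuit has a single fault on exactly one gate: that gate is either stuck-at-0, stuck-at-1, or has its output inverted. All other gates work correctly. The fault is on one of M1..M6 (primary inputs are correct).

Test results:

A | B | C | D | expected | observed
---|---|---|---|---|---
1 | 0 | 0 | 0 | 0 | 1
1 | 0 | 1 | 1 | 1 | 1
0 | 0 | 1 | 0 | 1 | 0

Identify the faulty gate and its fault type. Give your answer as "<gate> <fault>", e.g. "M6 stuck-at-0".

M3 inverted output

Fault-free values for test 1 (A=1, B=0, C=0, D=0): M1=1, M2=1, M3=0, M4=1, M5=0, M6=0, giving Y=0. Observed 1.
Test 1: faults giving observed 1 are {M3 stuck-at-1, M3 inverted output, M4 stuck-at-0, M4 inverted output, M5 stuck-at-1, M5 inverted output, M6 stuck-at-1, M6 inverted output}.
Test 2 (A=1, B=0, C=1, D=1): fault-free M1=0, M2=0, M3=1, M4=1, M5=0, M6=1 → 1; observed 1. Eliminates M4 stuck-at-0, M4 inverted output, M5 stuck-at-1, M5 inverted output, M6 inverted output.
Test 3 (A=0, B=0, C=1, D=0): fault-free M1=1, M2=1, M3=1, M4=0, M5=1, M6=1 → 1; observed 0. Eliminates M3 stuck-at-1, M6 stuck-at-1.
Only M3 inverted output is consistent with every test.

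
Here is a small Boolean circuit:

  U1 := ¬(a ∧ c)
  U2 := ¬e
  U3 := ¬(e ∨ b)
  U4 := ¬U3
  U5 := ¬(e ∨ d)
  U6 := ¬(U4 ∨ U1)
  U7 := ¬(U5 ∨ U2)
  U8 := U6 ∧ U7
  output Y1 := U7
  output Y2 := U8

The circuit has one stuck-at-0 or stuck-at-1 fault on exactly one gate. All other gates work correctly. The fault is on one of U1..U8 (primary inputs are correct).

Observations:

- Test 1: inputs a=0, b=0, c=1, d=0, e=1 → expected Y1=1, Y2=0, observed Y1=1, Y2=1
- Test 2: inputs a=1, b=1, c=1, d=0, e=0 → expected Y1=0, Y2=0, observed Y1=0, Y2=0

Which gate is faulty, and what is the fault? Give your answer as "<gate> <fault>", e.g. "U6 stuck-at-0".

Fault-free values for test 1 (a=0, b=0, c=1, d=0, e=1): U1=1, U2=0, U3=0, U4=1, U5=0, U6=0, U7=1, U8=0, giving Y1=1, Y2=0. Observed Y1=1, Y2=1.
Test 1: faults giving observed Y1=1, Y2=1 are {U6 stuck-at-1, U8 stuck-at-1}.
Test 2 (a=1, b=1, c=1, d=0, e=0): fault-free U1=0, U2=1, U3=0, U4=1, U5=1, U6=0, U7=0, U8=0 → Y1=0, Y2=0; observed Y1=0, Y2=0. Eliminates U8 stuck-at-1.
Only U6 stuck-at-1 is consistent with every test.

U6 stuck-at-1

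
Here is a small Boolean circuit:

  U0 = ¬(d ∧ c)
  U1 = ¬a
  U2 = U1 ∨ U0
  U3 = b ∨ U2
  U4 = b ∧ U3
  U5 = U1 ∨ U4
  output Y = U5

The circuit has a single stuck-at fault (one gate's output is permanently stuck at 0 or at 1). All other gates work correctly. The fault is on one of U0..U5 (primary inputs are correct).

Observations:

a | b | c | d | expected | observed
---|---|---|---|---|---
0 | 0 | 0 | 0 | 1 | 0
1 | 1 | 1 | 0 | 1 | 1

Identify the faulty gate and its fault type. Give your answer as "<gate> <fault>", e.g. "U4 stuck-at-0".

Fault-free values for test 1 (a=0, b=0, c=0, d=0): U0=1, U1=1, U2=1, U3=1, U4=0, U5=1, giving Y=1. Observed 0.
Test 1: faults giving observed 0 are {U1 stuck-at-0, U5 stuck-at-0}.
Test 2 (a=1, b=1, c=1, d=0): fault-free U0=1, U1=0, U2=1, U3=1, U4=1, U5=1 → 1; observed 1. Eliminates U5 stuck-at-0.
Only U1 stuck-at-0 is consistent with every test.

U1 stuck-at-0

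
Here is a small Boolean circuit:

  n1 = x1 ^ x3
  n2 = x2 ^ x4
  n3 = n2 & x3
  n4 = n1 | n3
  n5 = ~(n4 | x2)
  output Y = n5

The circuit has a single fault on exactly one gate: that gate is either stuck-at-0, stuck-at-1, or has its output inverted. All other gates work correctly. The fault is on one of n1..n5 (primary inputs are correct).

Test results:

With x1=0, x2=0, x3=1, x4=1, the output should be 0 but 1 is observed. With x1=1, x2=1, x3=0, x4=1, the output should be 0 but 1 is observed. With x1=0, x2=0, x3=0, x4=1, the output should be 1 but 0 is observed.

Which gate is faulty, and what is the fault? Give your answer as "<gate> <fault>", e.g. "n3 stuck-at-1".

Fault-free values for test 1 (x1=0, x2=0, x3=1, x4=1): n1=1, n2=1, n3=1, n4=1, n5=0, giving Y=0. Observed 1.
Test 1: faults giving observed 1 are {n4 stuck-at-0, n4 inverted output, n5 stuck-at-1, n5 inverted output}.
Test 2 (x1=1, x2=1, x3=0, x4=1): fault-free n1=1, n2=0, n3=0, n4=1, n5=0 → 0; observed 1. Eliminates n4 stuck-at-0, n4 inverted output.
Test 3 (x1=0, x2=0, x3=0, x4=1): fault-free n1=0, n2=1, n3=0, n4=0, n5=1 → 1; observed 0. Eliminates n5 stuck-at-1.
Only n5 inverted output is consistent with every test.

n5 inverted output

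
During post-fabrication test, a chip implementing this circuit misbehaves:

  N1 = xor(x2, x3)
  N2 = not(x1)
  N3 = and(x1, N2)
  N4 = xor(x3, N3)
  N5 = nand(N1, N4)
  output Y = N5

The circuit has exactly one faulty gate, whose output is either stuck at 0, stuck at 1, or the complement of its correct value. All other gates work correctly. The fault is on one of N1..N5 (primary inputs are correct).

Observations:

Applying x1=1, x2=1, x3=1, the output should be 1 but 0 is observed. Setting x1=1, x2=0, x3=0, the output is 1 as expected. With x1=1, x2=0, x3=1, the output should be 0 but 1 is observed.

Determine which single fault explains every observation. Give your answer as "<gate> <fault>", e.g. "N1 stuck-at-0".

N1 inverted output

Fault-free values for test 1 (x1=1, x2=1, x3=1): N1=0, N2=0, N3=0, N4=1, N5=1, giving Y=1. Observed 0.
Test 1: faults giving observed 0 are {N1 stuck-at-1, N1 inverted output, N5 stuck-at-0, N5 inverted output}.
Test 2 (x1=1, x2=0, x3=0): fault-free N1=0, N2=0, N3=0, N4=0, N5=1 → 1; observed 1. Eliminates N5 stuck-at-0, N5 inverted output.
Test 3 (x1=1, x2=0, x3=1): fault-free N1=1, N2=0, N3=0, N4=1, N5=0 → 0; observed 1. Eliminates N1 stuck-at-1.
Only N1 inverted output is consistent with every test.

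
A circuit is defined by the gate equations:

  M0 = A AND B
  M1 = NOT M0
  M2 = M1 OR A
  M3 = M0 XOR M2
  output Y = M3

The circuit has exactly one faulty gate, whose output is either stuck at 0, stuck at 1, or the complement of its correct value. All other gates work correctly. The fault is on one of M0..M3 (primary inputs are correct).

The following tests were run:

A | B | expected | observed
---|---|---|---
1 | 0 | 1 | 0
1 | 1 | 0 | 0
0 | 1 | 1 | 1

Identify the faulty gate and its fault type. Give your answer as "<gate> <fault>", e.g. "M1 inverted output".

Fault-free values for test 1 (A=1, B=0): M0=0, M1=1, M2=1, M3=1, giving Y=1. Observed 0.
Test 1: faults giving observed 0 are {M0 stuck-at-1, M0 inverted output, M2 stuck-at-0, M2 inverted output, M3 stuck-at-0, M3 inverted output}.
Test 2 (A=1, B=1): fault-free M0=1, M1=0, M2=1, M3=0 → 0; observed 0. Eliminates M0 inverted output, M2 stuck-at-0, M2 inverted output, M3 inverted output.
Test 3 (A=0, B=1): fault-free M0=0, M1=1, M2=1, M3=1 → 1; observed 1. Eliminates M3 stuck-at-0.
Only M0 stuck-at-1 is consistent with every test.

M0 stuck-at-1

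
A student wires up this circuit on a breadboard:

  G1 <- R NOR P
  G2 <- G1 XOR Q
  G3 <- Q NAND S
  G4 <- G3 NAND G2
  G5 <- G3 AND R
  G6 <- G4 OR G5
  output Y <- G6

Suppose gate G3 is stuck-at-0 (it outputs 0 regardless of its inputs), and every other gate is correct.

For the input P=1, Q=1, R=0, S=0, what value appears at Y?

Propagate with G3 forced: G1=0, G2=1, G3=0 [stuck-at-0], G4=1, G5=0, G6=1.
So Y = 1. (Without the fault it would be 0.)

1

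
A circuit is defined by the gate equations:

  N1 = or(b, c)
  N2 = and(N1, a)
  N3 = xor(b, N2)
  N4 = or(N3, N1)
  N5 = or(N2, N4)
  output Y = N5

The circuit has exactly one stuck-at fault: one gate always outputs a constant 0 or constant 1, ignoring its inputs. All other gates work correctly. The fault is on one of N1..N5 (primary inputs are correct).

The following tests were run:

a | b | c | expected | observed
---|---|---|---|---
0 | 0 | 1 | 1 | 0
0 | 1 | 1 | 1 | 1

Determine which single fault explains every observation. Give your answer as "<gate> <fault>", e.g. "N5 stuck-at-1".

N1 stuck-at-0

Fault-free values for test 1 (a=0, b=0, c=1): N1=1, N2=0, N3=0, N4=1, N5=1, giving Y=1. Observed 0.
Test 1: faults giving observed 0 are {N1 stuck-at-0, N4 stuck-at-0, N5 stuck-at-0}.
Test 2 (a=0, b=1, c=1): fault-free N1=1, N2=0, N3=1, N4=1, N5=1 → 1; observed 1. Eliminates N4 stuck-at-0, N5 stuck-at-0.
Only N1 stuck-at-0 is consistent with every test.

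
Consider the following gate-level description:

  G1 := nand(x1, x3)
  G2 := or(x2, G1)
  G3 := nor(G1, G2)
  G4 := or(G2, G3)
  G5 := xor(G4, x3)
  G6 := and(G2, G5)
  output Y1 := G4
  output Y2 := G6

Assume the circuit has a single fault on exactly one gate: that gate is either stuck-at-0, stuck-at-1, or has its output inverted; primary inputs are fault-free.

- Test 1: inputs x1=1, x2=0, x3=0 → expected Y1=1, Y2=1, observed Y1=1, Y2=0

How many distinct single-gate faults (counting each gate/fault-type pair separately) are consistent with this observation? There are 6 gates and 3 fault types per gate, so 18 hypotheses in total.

6

Fault-free: G1=1, G2=1, G3=0, G4=1, G5=1, G6=1 → Y1=1, Y2=1. Observed Y1=1, Y2=0.
  G1: stuck-at-0, inverted output ✓; others ✗
  G2: none of the 3 fault types match ✗
  G3: none of the 3 fault types match ✗
  G4: none of the 3 fault types match ✗
  G5: stuck-at-0, inverted output ✓; others ✗
  G6: stuck-at-0, inverted output ✓; others ✗
Consistent faults: {G1 stuck-at-0, G1 inverted output, G5 stuck-at-0, G5 inverted output, G6 stuck-at-0, G6 inverted output} — 6 in all.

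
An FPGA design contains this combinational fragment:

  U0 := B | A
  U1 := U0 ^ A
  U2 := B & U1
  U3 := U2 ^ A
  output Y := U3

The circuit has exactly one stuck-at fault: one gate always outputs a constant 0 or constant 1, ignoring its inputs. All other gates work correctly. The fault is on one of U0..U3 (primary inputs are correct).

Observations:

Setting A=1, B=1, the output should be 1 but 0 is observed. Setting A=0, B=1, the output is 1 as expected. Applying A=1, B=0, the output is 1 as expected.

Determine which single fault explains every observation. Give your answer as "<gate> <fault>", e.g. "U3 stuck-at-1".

Fault-free values for test 1 (A=1, B=1): U0=1, U1=0, U2=0, U3=1, giving Y=1. Observed 0.
Test 1: faults giving observed 0 are {U0 stuck-at-0, U1 stuck-at-1, U2 stuck-at-1, U3 stuck-at-0}.
Test 2 (A=0, B=1): fault-free U0=1, U1=1, U2=1, U3=1 → 1; observed 1. Eliminates U0 stuck-at-0, U3 stuck-at-0.
Test 3 (A=1, B=0): fault-free U0=1, U1=0, U2=0, U3=1 → 1; observed 1. Eliminates U2 stuck-at-1.
Only U1 stuck-at-1 is consistent with every test.

U1 stuck-at-1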